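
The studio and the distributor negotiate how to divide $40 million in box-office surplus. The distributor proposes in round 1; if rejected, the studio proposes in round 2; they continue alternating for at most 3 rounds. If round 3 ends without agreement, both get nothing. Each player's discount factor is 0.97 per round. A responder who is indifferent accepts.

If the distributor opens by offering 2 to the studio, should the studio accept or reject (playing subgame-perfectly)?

Work out the studio's continuation value if the offer is rejected.
Round 3 (the distributor proposes): the studio will accept anything ≥ 0, so the distributor offers 0 and keeps 40.
Round 2 (the studio proposes): the distributor can get 40 next round, worth 0.97 × 40 = 38.8 now; the studio offers that and keeps 1.2.
So by rejecting in round 1, the studio gets 1.2 next round, worth 0.97 × 1.2 = 1.164 now.
Offer 2 ≥ 1.164, so the studio accepts.

Accept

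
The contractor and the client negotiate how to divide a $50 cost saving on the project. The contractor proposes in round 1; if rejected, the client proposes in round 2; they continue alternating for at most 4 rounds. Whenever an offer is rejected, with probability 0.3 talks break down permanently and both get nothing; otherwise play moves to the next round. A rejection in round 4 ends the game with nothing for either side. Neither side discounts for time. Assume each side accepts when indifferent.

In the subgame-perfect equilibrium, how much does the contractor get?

22.35

Round 4 (the client proposes): rejection yields 0 for the contractor; the client offers 0 and keeps 50.
Round 3 (the contractor proposes): rejecting gives the client an expected 0.7 × 50 = 35. The contractor offers 35 and keeps 50 − 35 = 15.
Round 2 (the client proposes): rejecting gives the contractor an expected 0.7 × 15 = 10.5. The client offers 10.5 and keeps 50 − 10.5 = 39.5.
Round 1 (the contractor proposes): rejecting gives the client an expected 0.7 × 39.5 = 27.65, so the contractor offers 27.65, keeping 22.35.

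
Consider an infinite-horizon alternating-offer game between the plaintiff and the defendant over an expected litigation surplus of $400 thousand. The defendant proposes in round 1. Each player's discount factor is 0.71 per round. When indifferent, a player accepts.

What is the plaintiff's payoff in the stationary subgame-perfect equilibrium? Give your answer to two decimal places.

In a stationary SPE each proposer offers the other exactly their discounted continuation value.
If the defendant keeps x when proposing and the plaintiff keeps y when proposing, then x = 400 − 0.71y and y = 400 − 0.71x.
Solving: x = 400(1 − 0.71) / (1 − 0.71·0.71) = 116 / 0.4959 ≈ 233.9181.
The plaintiff gets 400 − 233.9181 ≈ 166.0819.

166.08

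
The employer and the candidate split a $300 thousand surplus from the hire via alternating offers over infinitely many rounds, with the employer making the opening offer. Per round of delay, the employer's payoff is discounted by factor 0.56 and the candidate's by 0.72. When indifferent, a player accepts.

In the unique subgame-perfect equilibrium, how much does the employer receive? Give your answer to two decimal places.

In a stationary SPE each proposer offers the other exactly their discounted continuation value.
If the employer keeps x when proposing and the candidate keeps y when proposing, then x = 300 − 0.72y and y = 300 − 0.56x.
Solving: x = 300(1 − 0.72) / (1 − 0.56·0.72) = 84 / 0.5968 ≈ 140.7507.
The candidate gets 300 − 140.7507 ≈ 159.2493.

140.75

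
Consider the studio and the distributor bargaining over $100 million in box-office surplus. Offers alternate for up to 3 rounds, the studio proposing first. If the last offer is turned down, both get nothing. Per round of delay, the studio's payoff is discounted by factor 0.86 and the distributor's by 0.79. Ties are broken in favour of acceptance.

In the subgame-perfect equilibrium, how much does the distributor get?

11.06

Solve by backward induction from round 3.
Round 3 (the studio proposes): rejection yields 0 for the distributor; the studio offers 0 and keeps 100.
Round 2 (the distributor proposes): the studio can get 100 next round, worth 0.86 × 100 = 86 now; the distributor offers that and keeps 14.
Round 1 (the studio proposes): the distributor can get 14 next round, worth 0.79 × 14 = 11.06 now; the studio offers that and keeps 88.94.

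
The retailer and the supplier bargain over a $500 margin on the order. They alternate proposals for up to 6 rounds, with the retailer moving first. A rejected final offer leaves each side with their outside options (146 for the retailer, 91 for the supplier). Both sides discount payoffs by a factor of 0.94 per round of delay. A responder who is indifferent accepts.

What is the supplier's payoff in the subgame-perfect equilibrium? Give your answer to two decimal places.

Solve by backward induction from round 6.
Round 6 (the supplier proposes): the retailer gets 146 if talks fail, so the supplier offers 146 and keeps 354.
Round 5 (the retailer proposes): the supplier can get 354 next round, worth 0.94 × 354 = 332.76 now. The retailer offers 332.76 and keeps 500 − 332.76 = 167.24.
Round 4 (the supplier proposes): the retailer can get 167.24 next round, worth 0.94 × 167.24 = 157.2056 now. The supplier offers 157.2056 and keeps 500 − 157.2056 = 342.7944.
Round 3 (the retailer proposes): the supplier can get 342.7944 next round, worth 0.94 × 342.7944 = 322.226736 now. The retailer offers 322.226736 and keeps 500 − 322.226736 = 177.773264.
Round 2 (the supplier proposes): the retailer can get 177.773264 next round, worth 0.94 × 177.773264 = 167.10686816 now, so the supplier offers 167.10686816, keeping 332.89313184.
Round 1 (the retailer proposes): the supplier can get 332.89313184 next round, worth 0.94 × 332.89313184 = 312.9195439296 now, so the retailer offers 312.9195439296, keeping 187.0804560704.

312.92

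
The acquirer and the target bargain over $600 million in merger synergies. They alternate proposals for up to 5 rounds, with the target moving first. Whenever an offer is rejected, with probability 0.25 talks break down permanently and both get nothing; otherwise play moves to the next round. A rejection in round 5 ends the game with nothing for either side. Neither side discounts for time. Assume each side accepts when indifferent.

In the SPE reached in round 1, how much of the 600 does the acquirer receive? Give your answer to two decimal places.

175.78

Round 5 (the target proposes): rejection yields 0 for the acquirer; the target offers 0 and keeps 600.
Round 4 (the acquirer proposes): rejecting gives the target an expected 0.75 × 600 = 450; the acquirer offers that and keeps 150.
Round 3 (the target proposes): rejecting gives the acquirer an expected 0.75 × 150 = 112.5; the target offers that and keeps 487.5.
Round 2 (the acquirer proposes): rejecting gives the target an expected 0.75 × 487.5 = 365.625; the acquirer offers that and keeps 234.375.
Round 1 (the target proposes): rejecting gives the acquirer an expected 0.75 × 234.375 = 175.78125. The target offers 175.78125 and keeps 600 − 175.78125 = 424.21875.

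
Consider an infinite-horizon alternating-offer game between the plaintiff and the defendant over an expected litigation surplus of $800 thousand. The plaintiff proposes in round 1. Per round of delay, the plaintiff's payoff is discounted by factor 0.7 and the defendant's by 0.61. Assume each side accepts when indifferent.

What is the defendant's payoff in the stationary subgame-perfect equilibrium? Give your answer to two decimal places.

255.50

In a stationary SPE each proposer offers the other exactly their discounted continuation value.
If the plaintiff keeps x when proposing and the defendant keeps y when proposing, then x = 800 − 0.61y and y = 800 − 0.7x.
Solving: x = 800(1 − 0.61) / (1 − 0.7·0.61) = 312 / 0.573 ≈ 544.5026.
The defendant gets 800 − 544.5026 ≈ 255.4974.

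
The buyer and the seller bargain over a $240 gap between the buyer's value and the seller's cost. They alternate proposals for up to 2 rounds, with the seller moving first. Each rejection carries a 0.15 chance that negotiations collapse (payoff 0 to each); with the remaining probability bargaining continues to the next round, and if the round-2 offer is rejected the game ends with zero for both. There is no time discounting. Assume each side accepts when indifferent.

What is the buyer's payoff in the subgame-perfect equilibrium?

204

Round 2 (the buyer proposes): rejection yields 0 for the seller; the buyer offers 0 and keeps 240.
Round 1 (the seller proposes): rejecting gives the buyer an expected 0.85 × 240 = 204, so the seller offers 204, keeping 36.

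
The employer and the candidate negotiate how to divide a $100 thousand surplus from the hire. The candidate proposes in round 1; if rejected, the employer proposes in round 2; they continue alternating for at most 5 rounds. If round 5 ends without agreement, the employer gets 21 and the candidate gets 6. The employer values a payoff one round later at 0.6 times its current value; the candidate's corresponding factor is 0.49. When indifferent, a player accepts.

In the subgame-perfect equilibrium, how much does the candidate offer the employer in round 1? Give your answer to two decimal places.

Round 5 (the candidate proposes): the employer gets 21 if talks fail, so the candidate offers 21 and keeps 79.
Round 4 (the employer proposes): the candidate can get 79 next round, worth 0.49 × 79 = 38.71 now; the employer offers that and keeps 61.29.
Round 3 (the candidate proposes): the employer can get 61.29 next round, worth 0.6 × 61.29 = 36.774 now; the candidate offers that and keeps 63.226.
Round 2 (the employer proposes): the candidate can get 63.226 next round, worth 0.49 × 63.226 = 30.98074 now. The employer offers 30.98074 and keeps 100 − 30.98074 = 69.01926.
Round 1 (the candidate proposes): the employer can get 69.01926 next round, worth 0.6 × 69.01926 = 41.411556 now. The candidate offers 41.411556 and keeps 100 − 41.411556 = 58.588444.

41.41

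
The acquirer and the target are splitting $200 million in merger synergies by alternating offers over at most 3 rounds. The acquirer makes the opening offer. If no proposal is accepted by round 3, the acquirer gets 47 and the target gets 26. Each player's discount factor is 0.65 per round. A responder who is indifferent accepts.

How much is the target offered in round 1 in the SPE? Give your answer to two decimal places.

Round 3 (the acquirer proposes): the target gets 26 if talks fail, so the acquirer offers 26 and keeps 174.
Round 2 (the target proposes): the acquirer can get 174 next round, worth 0.65 × 174 = 113.1 now. The target offers 113.1 and keeps 200 − 113.1 = 86.9.
Round 1 (the acquirer proposes): the target can get 86.9 next round, worth 0.65 × 86.9 = 56.485 now; the acquirer offers that and keeps 143.515.

56.49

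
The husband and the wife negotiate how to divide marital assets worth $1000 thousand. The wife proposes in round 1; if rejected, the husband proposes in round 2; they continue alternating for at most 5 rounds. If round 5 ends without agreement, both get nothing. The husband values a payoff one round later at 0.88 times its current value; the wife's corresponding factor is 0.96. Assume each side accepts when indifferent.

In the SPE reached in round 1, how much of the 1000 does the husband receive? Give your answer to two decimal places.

By backward induction:
Round 5 (the wife proposes): rejection yields 0 for the husband; the wife offers 0 and keeps 1000.
Round 4 (the husband proposes): the wife can get 1000 next round, worth 0.96 × 1000 = 960 now. The husband offers 960 and keeps 1000 − 960 = 40.
Round 3 (the wife proposes): the husband can get 40 next round, worth 0.88 × 40 = 35.2 now. The wife offers 35.2 and keeps 1000 − 35.2 = 964.8.
Round 2 (the husband proposes): the wife can get 964.8 next round, worth 0.96 × 964.8 = 926.208 now; the husband offers that and keeps 73.792.
Round 1 (the wife proposes): the husband can get 73.792 next round, worth 0.88 × 73.792 = 64.93696 now; the wife offers that and keeps 935.06304.

64.94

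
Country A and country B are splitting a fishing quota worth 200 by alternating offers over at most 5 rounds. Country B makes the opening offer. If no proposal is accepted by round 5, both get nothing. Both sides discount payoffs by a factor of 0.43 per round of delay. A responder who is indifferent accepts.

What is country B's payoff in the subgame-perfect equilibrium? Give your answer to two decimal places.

Round 5 (country B proposes): country A will accept anything ≥ 0, so country B offers 0 and keeps 200.
Round 4 (country A proposes): country B can get 200 next round, worth 0.43 × 200 = 86 now. Country A offers 86 and keeps 200 − 86 = 114.
Round 3 (country B proposes): country A can get 114 next round, worth 0.43 × 114 = 49.02 now. Country B offers 49.02 and keeps 200 − 49.02 = 150.98.
Round 2 (country A proposes): country B can get 150.98 next round, worth 0.43 × 150.98 = 64.9214 now, so country A offers 64.9214, keeping 135.0786.
Round 1 (country B proposes): country A can get 135.0786 next round, worth 0.43 × 135.0786 = 58.083798 now. Country B offers 58.083798 and keeps 200 − 58.083798 = 141.916202.

141.92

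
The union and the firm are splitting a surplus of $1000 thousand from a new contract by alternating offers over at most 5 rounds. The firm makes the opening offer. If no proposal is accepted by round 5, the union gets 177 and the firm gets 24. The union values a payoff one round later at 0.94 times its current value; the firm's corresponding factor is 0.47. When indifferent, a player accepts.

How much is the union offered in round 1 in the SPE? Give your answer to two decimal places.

752.85

By backward induction:
Round 5 (the firm proposes): the union gets 177 if talks fail, so the firm offers 177 and keeps 823.
Round 4 (the union proposes): the firm can get 823 next round, worth 0.47 × 823 = 386.81 now, so the union offers 386.81, keeping 613.19.
Round 3 (the firm proposes): the union can get 613.19 next round, worth 0.94 × 613.19 = 576.3986 now; the firm offers that and keeps 423.6014.
Round 2 (the union proposes): the firm can get 423.6014 next round, worth 0.47 × 423.6014 = 199.092658 now; the union offers that and keeps 800.907342.
Round 1 (the firm proposes): the union can get 800.907342 next round, worth 0.94 × 800.907342 = 752.85290148 now; the firm offers that and keeps 247.14709852.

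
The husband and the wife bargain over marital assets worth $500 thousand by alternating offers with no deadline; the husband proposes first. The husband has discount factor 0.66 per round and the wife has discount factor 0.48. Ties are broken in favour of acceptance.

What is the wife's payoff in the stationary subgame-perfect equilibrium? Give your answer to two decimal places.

When the husband proposes, the wife accepts any offer worth at least 0.48 times what the wife would get by proposing next round; and vice versa.
This gives x = 500 − 0.48y and y = 500 − 0.66x, where x and y are each side's share when it proposes.
Hence (1 − 0.48·0.66)x = 500(1 − 0.48), i.e. 0.6832·x = 260.
x ≈ 380.5621; the wife's share is 500 − x ≈ 119.4379.

119.44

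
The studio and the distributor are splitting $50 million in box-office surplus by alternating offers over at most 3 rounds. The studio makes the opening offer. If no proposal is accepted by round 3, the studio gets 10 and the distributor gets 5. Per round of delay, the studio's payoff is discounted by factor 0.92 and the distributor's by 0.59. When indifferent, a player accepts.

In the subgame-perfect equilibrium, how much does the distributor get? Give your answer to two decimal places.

5.07

Round 3 (the studio proposes): the distributor gets 5 if talks fail, so the studio offers 5 and keeps 45.
Round 2 (the distributor proposes): the studio can get 45 next round, worth 0.92 × 45 = 41.4 now, so the distributor offers 41.4, keeping 8.6.
Round 1 (the studio proposes): the distributor can get 8.6 next round, worth 0.59 × 8.6 = 5.074 now, so the studio offers 5.074, keeping 44.926.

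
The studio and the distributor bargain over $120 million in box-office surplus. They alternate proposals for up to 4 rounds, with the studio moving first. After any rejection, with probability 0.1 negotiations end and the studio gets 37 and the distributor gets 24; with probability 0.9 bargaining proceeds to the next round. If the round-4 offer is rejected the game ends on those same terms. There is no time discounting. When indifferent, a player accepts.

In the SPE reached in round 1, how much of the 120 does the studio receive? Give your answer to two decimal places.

47.68

By backward induction:
Round 4 (the distributor proposes): the studio gets 37 if talks fail, so the distributor offers 37 and keeps 83.
Round 3 (the studio proposes): rejecting gives the distributor an expected 0.9 × 83 + 0.1 × 24 = 77.1, so the studio offers 77.1, keeping 42.9.
Round 2 (the distributor proposes): rejecting gives the studio an expected 0.9 × 42.9 + 0.1 × 37 = 42.31, so the distributor offers 42.31, keeping 77.69.
Round 1 (the studio proposes): rejecting gives the distributor an expected 0.9 × 77.69 + 0.1 × 24 = 72.321, so the studio offers 72.321, keeping 47.679.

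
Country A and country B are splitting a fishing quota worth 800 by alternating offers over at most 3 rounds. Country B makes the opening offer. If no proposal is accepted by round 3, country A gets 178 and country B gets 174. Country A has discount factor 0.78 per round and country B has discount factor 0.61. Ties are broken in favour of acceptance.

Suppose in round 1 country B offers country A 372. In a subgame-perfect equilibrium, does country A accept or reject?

Accept

Round 3 (country B proposes): country A gets 178 if talks fail, so country B offers 178 and keeps 622.
Round 2 (country A proposes): country B can get 622 next round, worth 0.61 × 622 = 379.42 now. Country A offers 379.42 and keeps 800 − 379.42 = 420.58.
So by rejecting in round 1, country A gets 420.58 next round, worth 0.78 × 420.58 = 328.0524 now.
Offer 372 ≥ 328.0524, so country A accepts.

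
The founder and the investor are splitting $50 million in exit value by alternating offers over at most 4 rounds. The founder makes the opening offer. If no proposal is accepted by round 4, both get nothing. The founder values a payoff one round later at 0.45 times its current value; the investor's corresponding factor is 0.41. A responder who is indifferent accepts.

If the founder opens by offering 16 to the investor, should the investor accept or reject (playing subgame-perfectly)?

Work out the investor's continuation value if the offer is rejected.
Round 4 (the investor proposes): rejection yields 0 for the founder; the investor offers 0 and keeps 50.
Round 3 (the founder proposes): the investor can get 50 next round, worth 0.41 × 50 = 20.5 now, so the founder offers 20.5, keeping 29.5.
Round 2 (the investor proposes): the founder can get 29.5 next round, worth 0.45 × 29.5 = 13.275 now. The investor offers 13.275 and keeps 50 − 13.275 = 36.725.
So by rejecting in round 1, the investor gets 36.725 next round, worth 0.41 × 36.725 = 15.05725 now.
Offer 16 ≥ 15.05725, so the investor accepts.

Accept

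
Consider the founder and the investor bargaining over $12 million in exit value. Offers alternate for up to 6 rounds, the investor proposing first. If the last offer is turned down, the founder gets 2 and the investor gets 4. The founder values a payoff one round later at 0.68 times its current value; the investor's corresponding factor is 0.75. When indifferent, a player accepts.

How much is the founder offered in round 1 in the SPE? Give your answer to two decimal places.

4.50

Round 6 (the founder proposes): the investor gets 4 if talks fail, so the founder offers 4 and keeps 8.
Round 5 (the investor proposes): the founder can get 8 next round, worth 0.68 × 8 = 5.44 now, so the investor offers 5.44, keeping 6.56.
Round 4 (the founder proposes): the investor can get 6.56 next round, worth 0.75 × 6.56 = 4.92 now, so the founder offers 4.92, keeping 7.08.
Round 3 (the investor proposes): the founder can get 7.08 next round, worth 0.68 × 7.08 = 4.8144 now, so the investor offers 4.8144, keeping 7.1856.
Round 2 (the founder proposes): the investor can get 7.1856 next round, worth 0.75 × 7.1856 = 5.3892 now. The founder offers 5.3892 and keeps 12 − 5.3892 = 6.6108.
Round 1 (the investor proposes): the founder can get 6.6108 next round, worth 0.68 × 6.6108 = 4.495344 now; the investor offers that and keeps 7.504656.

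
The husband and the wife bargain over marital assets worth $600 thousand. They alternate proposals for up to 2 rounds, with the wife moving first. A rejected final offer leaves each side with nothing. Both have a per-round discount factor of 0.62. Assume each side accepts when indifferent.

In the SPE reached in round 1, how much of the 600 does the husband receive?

Round 2 (the husband proposes): rejection yields 0 for the wife; the husband offers 0 and keeps 600.
Round 1 (the wife proposes): the husband can get 600 next round, worth 0.62 × 600 = 372 now, so the wife offers 372, keeping 228.

372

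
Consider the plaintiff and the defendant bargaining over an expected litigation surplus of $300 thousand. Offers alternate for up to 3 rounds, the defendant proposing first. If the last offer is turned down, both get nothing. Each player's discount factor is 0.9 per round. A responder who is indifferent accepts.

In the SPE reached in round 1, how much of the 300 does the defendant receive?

Round 3 (the defendant proposes): rejection yields 0 for the plaintiff; the defendant offers 0 and keeps 300.
Round 2 (the plaintiff proposes): the defendant can get 300 next round, worth 0.9 × 300 = 270 now, so the plaintiff offers 270, keeping 30.
Round 1 (the defendant proposes): the plaintiff can get 30 next round, worth 0.9 × 30 = 27 now; the defendant offers that and keeps 273.

273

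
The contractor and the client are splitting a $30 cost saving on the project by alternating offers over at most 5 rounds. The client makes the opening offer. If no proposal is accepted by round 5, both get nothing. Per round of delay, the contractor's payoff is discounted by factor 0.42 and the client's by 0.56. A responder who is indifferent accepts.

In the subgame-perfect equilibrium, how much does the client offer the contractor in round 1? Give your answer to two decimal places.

Round 5 (the client proposes): rejection yields 0 for the contractor; the client offers 0 and keeps 30.
Round 4 (the contractor proposes): the client can get 30 next round, worth 0.56 × 30 = 16.8 now; the contractor offers that and keeps 13.2.
Round 3 (the client proposes): the contractor can get 13.2 next round, worth 0.42 × 13.2 = 5.544 now. The client offers 5.544 and keeps 30 − 5.544 = 24.456.
Round 2 (the contractor proposes): the client can get 24.456 next round, worth 0.56 × 24.456 = 13.69536 now; the contractor offers that and keeps 16.30464.
Round 1 (the client proposes): the contractor can get 16.30464 next round, worth 0.42 × 16.30464 = 6.8479488 now, so the client offers 6.8479488, keeping 23.1520512.

6.85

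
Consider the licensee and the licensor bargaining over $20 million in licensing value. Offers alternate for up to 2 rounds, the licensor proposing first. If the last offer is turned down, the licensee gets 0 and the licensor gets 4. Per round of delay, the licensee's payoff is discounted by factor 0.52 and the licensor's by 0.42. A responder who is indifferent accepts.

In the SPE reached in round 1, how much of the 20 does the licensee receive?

Round 2 (the licensee proposes): the licensor gets 4 if talks fail, so the licensee offers 4 and keeps 16.
Round 1 (the licensor proposes): the licensee can get 16 next round, worth 0.52 × 16 = 8.32 now, so the licensor offers 8.32, keeping 11.68.

8.32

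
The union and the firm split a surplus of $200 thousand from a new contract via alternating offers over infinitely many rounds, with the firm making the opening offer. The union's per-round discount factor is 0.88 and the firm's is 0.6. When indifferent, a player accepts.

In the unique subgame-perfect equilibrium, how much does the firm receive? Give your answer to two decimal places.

50.85

When the firm proposes, the union accepts any offer worth at least 0.88 times what the union would get by proposing next round; and vice versa.
This gives x = 200 − 0.88y and y = 200 − 0.6x, where x and y are each side's share when it proposes.
Hence (1 − 0.88·0.6)x = 200(1 − 0.88), i.e. 0.472·x = 24.
x ≈ 50.8475; the union's share is 200 − x ≈ 149.1525.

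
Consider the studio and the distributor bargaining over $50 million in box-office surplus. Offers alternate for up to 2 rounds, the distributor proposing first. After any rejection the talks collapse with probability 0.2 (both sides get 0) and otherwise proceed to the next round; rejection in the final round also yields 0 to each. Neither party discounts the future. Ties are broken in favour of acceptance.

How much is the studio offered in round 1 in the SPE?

40

By backward induction:
Round 2 (the studio proposes): the distributor will accept anything ≥ 0, so the studio offers 0 and keeps 50.
Round 1 (the distributor proposes): rejecting gives the studio an expected 0.8 × 50 = 40, so the distributor offers 40, keeping 10.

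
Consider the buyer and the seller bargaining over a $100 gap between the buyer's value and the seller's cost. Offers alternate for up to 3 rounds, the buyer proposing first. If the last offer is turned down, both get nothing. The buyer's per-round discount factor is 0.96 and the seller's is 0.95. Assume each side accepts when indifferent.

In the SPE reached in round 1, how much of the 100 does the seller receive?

Round 3 (the buyer proposes): rejection yields 0 for the seller; the buyer offers 0 and keeps 100.
Round 2 (the seller proposes): the buyer can get 100 next round, worth 0.96 × 100 = 96 now. The seller offers 96 and keeps 100 − 96 = 4.
Round 1 (the buyer proposes): the seller can get 4 next round, worth 0.95 × 4 = 3.8 now. The buyer offers 3.8 and keeps 100 − 3.8 = 96.2.

3.8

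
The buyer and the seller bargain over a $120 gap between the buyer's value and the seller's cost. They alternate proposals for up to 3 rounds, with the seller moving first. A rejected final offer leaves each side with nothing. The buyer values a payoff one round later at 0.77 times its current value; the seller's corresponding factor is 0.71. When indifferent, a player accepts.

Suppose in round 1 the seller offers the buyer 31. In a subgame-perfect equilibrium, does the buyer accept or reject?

Accept

Round 3 (the seller proposes): the buyer will accept anything ≥ 0, so the seller offers 0 and keeps 120.
Round 2 (the buyer proposes): the seller can get 120 next round, worth 0.71 × 120 = 85.2 now, so the buyer offers 85.2, keeping 34.8.
So by rejecting in round 1, the buyer gets 34.8 next round, worth 0.77 × 34.8 = 26.796 now.
Offer 31 ≥ 26.796, so the buyer accepts.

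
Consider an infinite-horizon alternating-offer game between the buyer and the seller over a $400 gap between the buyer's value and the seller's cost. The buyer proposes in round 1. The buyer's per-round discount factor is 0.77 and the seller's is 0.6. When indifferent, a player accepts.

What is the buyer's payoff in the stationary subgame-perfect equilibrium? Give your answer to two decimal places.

297.40

When the buyer proposes, the seller accepts any offer worth at least 0.6 times what the seller would get by proposing next round; and vice versa.
This gives x = 400 − 0.6y and y = 400 − 0.77x, where x and y are each side's share when it proposes.
Hence (1 − 0.6·0.77)x = 400(1 − 0.6), i.e. 0.538·x = 160.
x ≈ 297.3978; the seller's share is 400 − x ≈ 102.6022.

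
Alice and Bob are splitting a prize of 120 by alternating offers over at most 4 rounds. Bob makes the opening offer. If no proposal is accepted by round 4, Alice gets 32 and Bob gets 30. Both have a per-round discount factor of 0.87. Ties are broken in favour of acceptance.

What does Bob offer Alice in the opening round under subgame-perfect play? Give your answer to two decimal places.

Round 4 (Alice proposes): Bob gets 30 if talks fail, so Alice offers 30 and keeps 90.
Round 3 (Bob proposes): Alice can get 90 next round, worth 0.87 × 90 = 78.3 now; Bob offers that and keeps 41.7.
Round 2 (Alice proposes): Bob can get 41.7 next round, worth 0.87 × 41.7 = 36.279 now, so Alice offers 36.279, keeping 83.721.
Round 1 (Bob proposes): Alice can get 83.721 next round, worth 0.87 × 83.721 = 72.83727 now; Bob offers that and keeps 47.16273.

72.84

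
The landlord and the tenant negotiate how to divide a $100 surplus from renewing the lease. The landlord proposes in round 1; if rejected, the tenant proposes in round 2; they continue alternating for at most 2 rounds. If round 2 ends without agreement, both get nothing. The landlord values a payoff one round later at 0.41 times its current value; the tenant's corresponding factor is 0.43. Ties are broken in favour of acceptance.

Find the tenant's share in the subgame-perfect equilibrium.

43

Work backward from the last round.
Round 2 (the tenant proposes): the landlord will accept anything ≥ 0, so the tenant offers 0 and keeps 100.
Round 1 (the landlord proposes): the tenant can get 100 next round, worth 0.43 × 100 = 43 now; the landlord offers that and keeps 57.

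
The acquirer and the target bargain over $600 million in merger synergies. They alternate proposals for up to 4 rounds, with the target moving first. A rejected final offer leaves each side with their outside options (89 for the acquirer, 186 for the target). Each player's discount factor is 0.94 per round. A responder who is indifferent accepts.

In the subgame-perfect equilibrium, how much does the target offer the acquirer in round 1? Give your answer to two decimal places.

377.70

Round 4 (the acquirer proposes): the target gets 186 if talks fail, so the acquirer offers 186 and keeps 414.
Round 3 (the target proposes): the acquirer can get 414 next round, worth 0.94 × 414 = 389.16 now; the target offers that and keeps 210.84.
Round 2 (the acquirer proposes): the target can get 210.84 next round, worth 0.94 × 210.84 = 198.1896 now, so the acquirer offers 198.1896, keeping 401.8104.
Round 1 (the target proposes): the acquirer can get 401.8104 next round, worth 0.94 × 401.8104 = 377.701776 now, so the target offers 377.701776, keeping 222.298224.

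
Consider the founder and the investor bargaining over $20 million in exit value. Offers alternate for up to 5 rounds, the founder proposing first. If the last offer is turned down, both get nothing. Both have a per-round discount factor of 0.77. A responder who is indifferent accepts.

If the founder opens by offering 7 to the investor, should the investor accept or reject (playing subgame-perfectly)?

Work out the investor's continuation value if the offer is rejected.
Round 5 (the founder proposes): the investor will accept anything ≥ 0, so the founder offers 0 and keeps 20.
Round 4 (the investor proposes): the founder can get 20 next round, worth 0.77 × 20 = 15.4 now; the investor offers that and keeps 4.6.
Round 3 (the founder proposes): the investor can get 4.6 next round, worth 0.77 × 4.6 = 3.542 now, so the founder offers 3.542, keeping 16.458.
Round 2 (the investor proposes): the founder can get 16.458 next round, worth 0.77 × 16.458 = 12.67266 now; the investor offers that and keeps 7.32734.
So by rejecting in round 1, the investor gets 7.32734 next round, worth 0.77 × 7.32734 = 5.6420518 now.
Offer 7 ≥ 5.6420518, so the investor accepts.

Accept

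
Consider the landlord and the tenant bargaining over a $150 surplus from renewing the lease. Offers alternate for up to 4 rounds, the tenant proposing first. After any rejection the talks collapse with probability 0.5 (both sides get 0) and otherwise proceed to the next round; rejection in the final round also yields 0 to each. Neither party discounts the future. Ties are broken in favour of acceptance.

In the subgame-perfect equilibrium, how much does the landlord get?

56.25

Round 4 (the landlord proposes): rejection yields 0 for the tenant; the landlord offers 0 and keeps 150.
Round 3 (the tenant proposes): rejecting gives the landlord an expected 0.5 × 150 = 75. The tenant offers 75 and keeps 150 − 75 = 75.
Round 2 (the landlord proposes): rejecting gives the tenant an expected 0.5 × 75 = 37.5. The landlord offers 37.5 and keeps 150 − 37.5 = 112.5.
Round 1 (the tenant proposes): rejecting gives the landlord an expected 0.5 × 112.5 = 56.25, so the tenant offers 56.25, keeping 93.75.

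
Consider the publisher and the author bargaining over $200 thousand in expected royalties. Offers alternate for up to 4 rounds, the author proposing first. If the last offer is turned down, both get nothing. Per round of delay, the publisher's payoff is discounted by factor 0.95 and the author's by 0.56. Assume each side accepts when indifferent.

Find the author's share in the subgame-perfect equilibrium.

Solve by backward induction from round 4.
Round 4 (the publisher proposes): the author will accept anything ≥ 0, so the publisher offers 0 and keeps 200.
Round 3 (the author proposes): the publisher can get 200 next round, worth 0.95 × 200 = 190 now, so the author offers 190, keeping 10.
Round 2 (the publisher proposes): the author can get 10 next round, worth 0.56 × 10 = 5.6 now, so the publisher offers 5.6, keeping 194.4.
Round 1 (the author proposes): the publisher can get 194.4 next round, worth 0.95 × 194.4 = 184.68 now; the author offers that and keeps 15.32.

15.32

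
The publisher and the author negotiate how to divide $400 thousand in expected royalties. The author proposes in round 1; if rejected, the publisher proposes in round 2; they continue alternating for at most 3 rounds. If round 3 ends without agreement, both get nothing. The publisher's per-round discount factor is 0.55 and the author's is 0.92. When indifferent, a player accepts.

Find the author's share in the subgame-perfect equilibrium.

382.4

Round 3 (the author proposes): rejection yields 0 for the publisher; the author offers 0 and keeps 400.
Round 2 (the publisher proposes): the author can get 400 next round, worth 0.92 × 400 = 368 now; the publisher offers that and keeps 32.
Round 1 (the author proposes): the publisher can get 32 next round, worth 0.55 × 32 = 17.6 now, so the author offers 17.6, keeping 382.4.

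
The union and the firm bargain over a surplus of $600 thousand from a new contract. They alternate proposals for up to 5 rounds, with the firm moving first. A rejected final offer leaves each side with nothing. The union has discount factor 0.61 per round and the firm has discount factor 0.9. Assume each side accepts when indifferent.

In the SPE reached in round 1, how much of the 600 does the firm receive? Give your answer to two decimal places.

543.31

Round 5 (the firm proposes): rejection yields 0 for the union; the firm offers 0 and keeps 600.
Round 4 (the union proposes): the firm can get 600 next round, worth 0.9 × 600 = 540 now; the union offers that and keeps 60.
Round 3 (the firm proposes): the union can get 60 next round, worth 0.61 × 60 = 36.6 now, so the firm offers 36.6, keeping 563.4.
Round 2 (the union proposes): the firm can get 563.4 next round, worth 0.9 × 563.4 = 507.06 now, so the union offers 507.06, keeping 92.94.
Round 1 (the firm proposes): the union can get 92.94 next round, worth 0.61 × 92.94 = 56.6934 now; the firm offers that and keeps 543.3066.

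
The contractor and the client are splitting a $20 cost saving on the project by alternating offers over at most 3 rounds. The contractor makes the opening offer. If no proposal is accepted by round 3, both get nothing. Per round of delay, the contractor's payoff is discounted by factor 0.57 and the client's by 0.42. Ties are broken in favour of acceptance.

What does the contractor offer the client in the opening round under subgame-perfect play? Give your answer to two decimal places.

3.61

Round 3 (the contractor proposes): rejection yields 0 for the client; the contractor offers 0 and keeps 20.
Round 2 (the client proposes): the contractor can get 20 next round, worth 0.57 × 20 = 11.4 now, so the client offers 11.4, keeping 8.6.
Round 1 (the contractor proposes): the client can get 8.6 next round, worth 0.42 × 8.6 = 3.612 now; the contractor offers that and keeps 16.388.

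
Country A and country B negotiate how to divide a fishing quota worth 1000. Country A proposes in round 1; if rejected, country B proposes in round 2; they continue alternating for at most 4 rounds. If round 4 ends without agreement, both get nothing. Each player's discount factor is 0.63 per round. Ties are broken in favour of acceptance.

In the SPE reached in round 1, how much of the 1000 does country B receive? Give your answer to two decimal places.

483.15

Round 4 (country B proposes): country A will accept anything ≥ 0, so country B offers 0 and keeps 1000.
Round 3 (country A proposes): country B can get 1000 next round, worth 0.63 × 1000 = 630 now. Country A offers 630 and keeps 1000 − 630 = 370.
Round 2 (country B proposes): country A can get 370 next round, worth 0.63 × 370 = 233.1 now. Country B offers 233.1 and keeps 1000 − 233.1 = 766.9.
Round 1 (country A proposes): country B can get 766.9 next round, worth 0.63 × 766.9 = 483.147 now, so country A offers 483.147, keeping 516.853.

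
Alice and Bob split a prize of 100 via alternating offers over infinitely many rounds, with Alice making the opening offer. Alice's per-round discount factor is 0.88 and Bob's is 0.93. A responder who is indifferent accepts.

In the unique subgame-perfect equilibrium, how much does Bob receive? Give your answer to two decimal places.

61.45

When Alice proposes, Bob accepts any offer worth at least 0.93 times what Bob would get by proposing next round; and vice versa.
This gives x = 100 − 0.93y and y = 100 − 0.88x, where x and y are each side's share when it proposes.
Hence (1 − 0.93·0.88)x = 100(1 − 0.93), i.e. 0.1816·x = 7.
x ≈ 38.5463; Bob's share is 100 − x ≈ 61.4537.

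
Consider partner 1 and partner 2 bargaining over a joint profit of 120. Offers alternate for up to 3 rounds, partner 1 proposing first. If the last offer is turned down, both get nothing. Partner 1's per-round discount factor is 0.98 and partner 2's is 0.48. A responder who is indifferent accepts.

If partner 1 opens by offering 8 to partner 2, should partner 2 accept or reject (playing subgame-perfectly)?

Accept

Work out partner 2's continuation value if the offer is rejected.
Round 3 (partner 1 proposes): rejection yields 0 for partner 2; partner 1 offers 0 and keeps 120.
Round 2 (partner 2 proposes): partner 1 can get 120 next round, worth 0.98 × 120 = 117.6 now, so partner 2 offers 117.6, keeping 2.4.
So by rejecting in round 1, partner 2 gets 2.4 next round, worth 0.48 × 2.4 = 1.152 now.
Offer 8 ≥ 1.152, so partner 2 accepts.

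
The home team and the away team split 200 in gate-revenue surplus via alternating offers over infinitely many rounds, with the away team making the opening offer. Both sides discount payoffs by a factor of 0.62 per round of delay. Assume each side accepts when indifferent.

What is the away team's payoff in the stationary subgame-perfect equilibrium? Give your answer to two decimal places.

When the away team proposes, the home team accepts any offer worth at least 0.62 times what the home team would get by proposing next round; and vice versa.
This gives x = 200 − 0.62y and y = 200 − 0.62x, where x and y are each side's share when it proposes.
Hence (1 − 0.62·0.62)x = 200(1 − 0.62), i.e. 0.6156·x = 76.
x ≈ 123.4568; the home team's share is 200 − x ≈ 76.5432.

123.46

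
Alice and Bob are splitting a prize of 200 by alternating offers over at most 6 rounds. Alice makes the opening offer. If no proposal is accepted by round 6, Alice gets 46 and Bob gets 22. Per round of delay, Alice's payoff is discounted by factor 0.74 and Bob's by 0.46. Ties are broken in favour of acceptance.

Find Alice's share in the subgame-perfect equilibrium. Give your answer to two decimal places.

159.73

Round 6 (Bob proposes): Alice gets 46 if talks fail, so Bob offers 46 and keeps 154.
Round 5 (Alice proposes): Bob can get 154 next round, worth 0.46 × 154 = 70.84 now, so Alice offers 70.84, keeping 129.16.
Round 4 (Bob proposes): Alice can get 129.16 next round, worth 0.74 × 129.16 = 95.5784 now; Bob offers that and keeps 104.4216.
Round 3 (Alice proposes): Bob can get 104.4216 next round, worth 0.46 × 104.4216 = 48.033936 now; Alice offers that and keeps 151.966064.
Round 2 (Bob proposes): Alice can get 151.966064 next round, worth 0.74 × 151.966064 = 112.45488736 now, so Bob offers 112.45488736, keeping 87.54511264.
Round 1 (Alice proposes): Bob can get 87.54511264 next round, worth 0.46 × 87.54511264 = 40.2707518144 now; Alice offers that and keeps 159.7292481856.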